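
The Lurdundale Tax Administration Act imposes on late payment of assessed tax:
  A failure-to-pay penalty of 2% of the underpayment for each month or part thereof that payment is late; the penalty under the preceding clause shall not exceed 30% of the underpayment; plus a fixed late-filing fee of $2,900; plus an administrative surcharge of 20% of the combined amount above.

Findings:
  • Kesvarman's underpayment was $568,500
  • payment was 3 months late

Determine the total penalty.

$44,412

Accrued rate: 2% × 3 = 6%, capped at 30% → 6%
Failure-to-pay penalty: 6% of $568,500 = $34,110
Penalty before surcharge: $34,110 + $2,900 = $37,010
Administrative surcharge: 20% of $37,010 = $7,402
Total penalty: $37,010 + $7,402 = $44,412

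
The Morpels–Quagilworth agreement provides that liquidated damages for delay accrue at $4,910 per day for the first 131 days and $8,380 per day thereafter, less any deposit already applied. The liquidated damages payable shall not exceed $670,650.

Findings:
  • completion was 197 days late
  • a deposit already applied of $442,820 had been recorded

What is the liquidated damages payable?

$670,650

First 131 days: 131 × $4,910 = $643,210
Remaining days: (197 − 131) × $8,380 = $553,080
Accrued per-day damages: $643,210 + $553,080 = $1,196,290
Less deposit already applied: $1,196,290 − $442,820 = $753,470
Cap at $670,650: $753,470 exceeds the cap → $670,650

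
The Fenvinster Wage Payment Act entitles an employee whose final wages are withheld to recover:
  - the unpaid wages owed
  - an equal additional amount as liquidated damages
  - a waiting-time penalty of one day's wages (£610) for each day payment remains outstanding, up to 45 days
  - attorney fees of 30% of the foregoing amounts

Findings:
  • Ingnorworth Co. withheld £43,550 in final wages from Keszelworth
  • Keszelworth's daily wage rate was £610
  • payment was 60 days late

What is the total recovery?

Liquidated damages (equal amount): £43,550
Penalty days: min(60, 45) = 45
Waiting-time penalty: 45 × £610 = £27,450
Subtotal: £43,550 + £43,550 + £27,450 = £114,550
Attorney fees: 30% of £114,550 = £34,365
Total award: £114,550 + £34,365 = £148,915

£148,915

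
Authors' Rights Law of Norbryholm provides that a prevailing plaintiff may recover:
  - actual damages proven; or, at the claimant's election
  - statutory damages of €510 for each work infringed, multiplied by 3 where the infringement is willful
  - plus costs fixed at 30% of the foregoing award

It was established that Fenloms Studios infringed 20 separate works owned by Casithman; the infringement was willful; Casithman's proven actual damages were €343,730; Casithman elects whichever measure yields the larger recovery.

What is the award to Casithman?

Statutory damages: 20 × €510 = €10,200
Trebled: 3 × €10,200 = €30,600
Greater of actual damages (€343,730) or enhanced statutory damages (€30,600): €343,730
Costs: 30% of €343,730 = €103,119
Award plus costs: €343,730 + €103,119 = €446,849

€446,849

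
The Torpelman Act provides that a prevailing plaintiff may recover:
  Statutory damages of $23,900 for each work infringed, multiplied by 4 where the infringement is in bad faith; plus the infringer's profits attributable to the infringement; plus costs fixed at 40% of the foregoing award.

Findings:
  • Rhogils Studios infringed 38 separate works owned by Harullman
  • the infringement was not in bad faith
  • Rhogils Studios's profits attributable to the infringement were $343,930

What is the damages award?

Statutory damages: 38 × $23,900 = $908,200
Infringement not in bad faith: no ×4 enhancement.
Combined award: $908,200 + $343,930 = $1,252,130
Costs: 40% of $1,252,130 = $500,852
Award plus costs: $1,252,130 + $500,852 = $1,752,982

$1,752,982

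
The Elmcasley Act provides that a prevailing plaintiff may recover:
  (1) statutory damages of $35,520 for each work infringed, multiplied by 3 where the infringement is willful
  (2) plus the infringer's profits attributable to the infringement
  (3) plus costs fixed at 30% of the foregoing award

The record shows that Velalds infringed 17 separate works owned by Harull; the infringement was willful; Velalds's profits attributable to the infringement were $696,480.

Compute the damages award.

$3,260,400

Statutory damages: 17 × $35,520 = $603,840
Trebled: 3 × $603,840 = $1,811,520
Combined award: $1,811,520 + $696,480 = $2,508,000
Costs: 30% of $2,508,000 = $752,400
Award plus costs: $2,508,000 + $752,400 = $3,260,400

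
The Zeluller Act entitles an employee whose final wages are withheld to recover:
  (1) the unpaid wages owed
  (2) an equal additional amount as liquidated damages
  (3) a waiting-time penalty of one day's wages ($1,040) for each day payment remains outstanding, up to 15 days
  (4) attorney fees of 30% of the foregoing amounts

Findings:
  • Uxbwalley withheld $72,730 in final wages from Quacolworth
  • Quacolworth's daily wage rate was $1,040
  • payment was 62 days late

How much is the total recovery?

$209,378

Liquidated damages (equal amount): $72,730
Penalty days: min(62, 15) = 15
Waiting-time penalty: 15 × $1,040 = $15,600
Subtotal: $72,730 + $72,730 + $15,600 = $161,060
Attorney fees: 30% of $161,060 = $48,318
Total award: $161,060 + $48,318 = $209,378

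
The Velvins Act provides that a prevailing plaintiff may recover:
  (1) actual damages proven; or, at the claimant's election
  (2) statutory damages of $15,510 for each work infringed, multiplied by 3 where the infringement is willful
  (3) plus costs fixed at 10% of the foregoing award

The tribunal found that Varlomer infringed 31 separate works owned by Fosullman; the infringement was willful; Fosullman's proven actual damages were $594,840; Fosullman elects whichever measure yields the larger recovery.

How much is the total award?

$1,586,673

Statutory damages: 31 × $15,510 = $480,810
Trebled: 3 × $480,810 = $1,442,430
Greater of actual damages ($594,840) or enhanced statutory damages ($1,442,430): $1,442,430
Costs: 10% of $1,442,430 = $144,243
Award plus costs: $1,442,430 + $144,243 = $1,586,673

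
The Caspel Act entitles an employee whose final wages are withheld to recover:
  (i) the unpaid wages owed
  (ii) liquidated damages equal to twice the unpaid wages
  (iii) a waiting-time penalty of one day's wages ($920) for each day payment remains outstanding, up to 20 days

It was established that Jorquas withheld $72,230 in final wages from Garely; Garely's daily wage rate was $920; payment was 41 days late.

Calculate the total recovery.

Doubled: 2 × $72,230 = $144,460
Penalty days: min(41, 20) = 20
Waiting-time penalty: 20 × $920 = $18,400
Total award: $72,230 + $144,460 + $18,400 = $235,090

$235,090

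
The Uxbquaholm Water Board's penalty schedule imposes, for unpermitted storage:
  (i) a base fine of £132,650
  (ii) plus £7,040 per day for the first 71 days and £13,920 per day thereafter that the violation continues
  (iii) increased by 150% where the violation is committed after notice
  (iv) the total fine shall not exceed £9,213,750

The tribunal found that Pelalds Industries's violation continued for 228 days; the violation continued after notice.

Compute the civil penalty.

Civil penalty: £7,044,825

First 71 days: 71 × £7,040 = £499,840
Remaining days: (228 − 71) × £13,920 = £2,185,440
Per-day component: £499,840 + £2,185,440 = £2,685,280
Base plus per-day: £132,650 + £2,685,280 = £2,817,930
Enhancement: 150% of £2,817,930 = £4,226,895
Enhanced fine: £2,817,930 + £4,226,895 = £7,044,825
Cap at £9,213,750: £7,044,825 is within the cap, no reduction.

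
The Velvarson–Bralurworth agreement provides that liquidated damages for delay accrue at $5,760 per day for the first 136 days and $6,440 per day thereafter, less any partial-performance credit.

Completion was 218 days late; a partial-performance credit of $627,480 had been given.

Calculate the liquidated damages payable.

First 136 days: 136 × $5,760 = $783,360
Remaining days: (218 − 136) × $6,440 = $528,080
Accrued per-day damages: $783,360 + $528,080 = $1,311,440
Less partial-performance credit: $1,311,440 − $627,480 = $683,960

$683,960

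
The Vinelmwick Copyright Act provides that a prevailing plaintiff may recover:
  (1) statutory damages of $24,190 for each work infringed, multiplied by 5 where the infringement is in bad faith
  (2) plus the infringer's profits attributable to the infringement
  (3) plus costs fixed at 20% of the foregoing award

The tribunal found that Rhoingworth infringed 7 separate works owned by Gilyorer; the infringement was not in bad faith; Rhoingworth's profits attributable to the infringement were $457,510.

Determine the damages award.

$752,208

Statutory damages: 7 × $24,190 = $169,330
Infringement not in bad faith: no ×5 enhancement.
Combined award: $169,330 + $457,510 = $626,840
Costs: 20% of $626,840 = $125,368
Award plus costs: $626,840 + $125,368 = $752,208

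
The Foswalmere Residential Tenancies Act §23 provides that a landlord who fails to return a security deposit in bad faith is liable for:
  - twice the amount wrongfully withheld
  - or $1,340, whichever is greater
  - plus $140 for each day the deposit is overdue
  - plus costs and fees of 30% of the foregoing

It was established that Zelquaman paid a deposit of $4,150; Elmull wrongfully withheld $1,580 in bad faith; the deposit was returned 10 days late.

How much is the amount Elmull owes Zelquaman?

Doubled: 2 × $1,580 = $3,160
Minimum $1,340: $3,160 meets the minimum, no increase.
Late-return penalty: 10 × $140 = $1,400
Damages plus late penalty: $3,160 + $1,400 = $4,560
Costs and fees: 30% of $4,560 = $1,368
Total recovery: $4,560 + $1,368 = $5,928

$5,928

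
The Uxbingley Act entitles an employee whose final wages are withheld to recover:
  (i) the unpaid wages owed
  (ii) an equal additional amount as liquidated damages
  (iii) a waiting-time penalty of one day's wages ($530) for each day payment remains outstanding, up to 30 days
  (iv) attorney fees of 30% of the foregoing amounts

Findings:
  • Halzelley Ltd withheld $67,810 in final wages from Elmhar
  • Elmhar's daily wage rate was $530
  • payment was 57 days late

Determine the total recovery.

Liquidated damages (equal amount): $67,810
Penalty days: min(57, 30) = 30
Waiting-time penalty: 30 × $530 = $15,900
Subtotal: $67,810 + $67,810 + $15,900 = $151,520
Attorney fees: 30% of $151,520 = $45,456
Total award: $151,520 + $45,456 = $196,976

$196,976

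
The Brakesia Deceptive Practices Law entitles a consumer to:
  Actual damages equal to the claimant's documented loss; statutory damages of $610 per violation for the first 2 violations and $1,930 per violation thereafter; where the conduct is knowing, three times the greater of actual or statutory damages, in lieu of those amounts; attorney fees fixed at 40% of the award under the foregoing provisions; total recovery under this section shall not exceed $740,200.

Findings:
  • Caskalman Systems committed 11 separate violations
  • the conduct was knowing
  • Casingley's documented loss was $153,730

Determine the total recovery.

First 2 violations: 2 × $610 = $1,220
Remaining violations: (11 − 2) × $1,930 = $17,370
Statutory damages: $1,220 + $17,370 = $18,590
Greater of actual damages ($153,730) or statutory damages ($18,590): $153,730
Trebled: 3 × $153,730 = $461,190
Attorney fees: 40% of $461,190 = $184,476
Total before cap: $461,190 + $184,476 = $645,666
Cap at $740,200: $645,666 is within the cap, no reduction.

$645,666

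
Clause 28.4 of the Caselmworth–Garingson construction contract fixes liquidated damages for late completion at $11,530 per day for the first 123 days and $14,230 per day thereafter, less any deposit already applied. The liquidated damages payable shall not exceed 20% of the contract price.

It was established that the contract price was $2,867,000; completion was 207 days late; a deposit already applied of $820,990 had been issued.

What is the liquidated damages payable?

First 123 days: 123 × $11,530 = $1,418,190
Remaining days: (207 − 123) × $14,230 = $1,195,320
Accrued per-day damages: $1,418,190 + $1,195,320 = $2,613,510
Less deposit already applied: $2,613,510 − $820,990 = $1,792,520
Cap: 20% of $2,867,000 = $573,400
Cap at $573,400: $1,792,520 exceeds the cap → $573,400

$573,400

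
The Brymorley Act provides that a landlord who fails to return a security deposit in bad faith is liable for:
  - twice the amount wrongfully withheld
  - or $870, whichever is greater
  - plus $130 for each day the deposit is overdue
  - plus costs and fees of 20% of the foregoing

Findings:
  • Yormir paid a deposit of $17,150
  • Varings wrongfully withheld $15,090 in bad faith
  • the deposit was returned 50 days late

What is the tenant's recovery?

Doubled: 2 × $15,090 = $30,180
Minimum $870: $30,180 meets the minimum, no increase.
Late-return penalty: 50 × $130 = $6,500
Damages plus late penalty: $30,180 + $6,500 = $36,680
Costs and fees: 20% of $36,680 = $7,336
Total recovery: $36,680 + $7,336 = $44,016

Recovery: $44,016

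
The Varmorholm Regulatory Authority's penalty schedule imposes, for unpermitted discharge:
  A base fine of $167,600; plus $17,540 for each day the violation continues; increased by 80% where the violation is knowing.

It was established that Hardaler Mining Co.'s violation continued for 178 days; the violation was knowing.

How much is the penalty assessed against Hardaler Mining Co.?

Per-day component: 178 × $17,540 = $3,122,120
Base plus per-day: $167,600 + $3,122,120 = $3,289,720
Enhancement: 80% of $3,289,720 = $2,631,776
Enhanced fine: $3,289,720 + $2,631,776 = $5,921,496

$5,921,496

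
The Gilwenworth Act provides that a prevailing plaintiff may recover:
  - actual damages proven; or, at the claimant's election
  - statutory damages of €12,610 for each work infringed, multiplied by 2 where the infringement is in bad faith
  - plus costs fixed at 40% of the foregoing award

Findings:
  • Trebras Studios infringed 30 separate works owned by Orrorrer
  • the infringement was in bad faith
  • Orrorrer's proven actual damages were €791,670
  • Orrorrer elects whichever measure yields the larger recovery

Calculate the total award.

€1,108,338

Statutory damages: 30 × €12,610 = €378,300
Doubled: 2 × €378,300 = €756,600
Greater of actual damages (€791,670) or enhanced statutory damages (€756,600): €791,670
Costs: 40% of €791,670 = €316,668
Award plus costs: €791,670 + €316,668 = €1,108,338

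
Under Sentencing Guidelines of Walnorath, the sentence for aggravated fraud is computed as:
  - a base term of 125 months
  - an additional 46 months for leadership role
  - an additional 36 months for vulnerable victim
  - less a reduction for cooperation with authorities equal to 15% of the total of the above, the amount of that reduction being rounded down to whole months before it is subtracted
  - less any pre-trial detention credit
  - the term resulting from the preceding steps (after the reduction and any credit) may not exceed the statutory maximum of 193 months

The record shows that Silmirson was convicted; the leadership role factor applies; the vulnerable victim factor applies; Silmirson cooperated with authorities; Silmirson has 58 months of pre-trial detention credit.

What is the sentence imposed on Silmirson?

Sentence: 118 months

Leadership role enhancement: +46 months
Vulnerable victim enhancement: +36 months
Adjusted term: 125 months + 46 months + 36 months = 207 months
Cooperation with authorities reduction: 15% of 207 months = 31 months (rounded down)
After reduction: 207 − 31 = 176 months
Less pre-trial detention credit: 176 months − 58 months = 118 months
Cap at 193 months: 118 months is within the cap, no reduction.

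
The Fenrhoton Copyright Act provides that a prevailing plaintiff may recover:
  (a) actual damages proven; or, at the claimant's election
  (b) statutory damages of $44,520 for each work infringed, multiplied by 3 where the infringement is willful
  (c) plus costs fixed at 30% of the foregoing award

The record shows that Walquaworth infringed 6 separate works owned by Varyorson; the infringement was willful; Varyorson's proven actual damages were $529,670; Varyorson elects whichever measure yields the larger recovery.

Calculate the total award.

$1,041,768

Statutory damages: 6 × $44,520 = $267,120
Trebled: 3 × $267,120 = $801,360
Greater of actual damages ($529,670) or enhanced statutory damages ($801,360): $801,360
Costs: 30% of $801,360 = $240,408
Award plus costs: $801,360 + $240,408 = $1,041,768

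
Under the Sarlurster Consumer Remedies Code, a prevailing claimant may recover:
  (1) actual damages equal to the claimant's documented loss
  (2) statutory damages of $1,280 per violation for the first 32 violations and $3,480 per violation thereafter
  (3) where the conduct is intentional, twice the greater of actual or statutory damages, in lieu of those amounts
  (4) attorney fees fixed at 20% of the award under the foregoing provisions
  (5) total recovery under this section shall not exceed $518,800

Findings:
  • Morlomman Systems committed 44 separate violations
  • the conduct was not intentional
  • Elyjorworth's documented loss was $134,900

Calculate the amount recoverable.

$261,144

First 32 violations: 32 × $1,280 = $40,960
Remaining violations: (44 − 32) × $3,480 = $41,760
Statutory damages: $40,960 + $41,760 = $82,720
Conduct not intentional: the in-lieu enhancement does not apply.
Actual plus statutory damages: $134,900 + $82,720 = $217,620
Attorney fees: 20% of $217,620 = $43,524
Total before cap: $217,620 + $43,524 = $261,144
Cap at $518,800: $261,144 is within the cap, no reduction.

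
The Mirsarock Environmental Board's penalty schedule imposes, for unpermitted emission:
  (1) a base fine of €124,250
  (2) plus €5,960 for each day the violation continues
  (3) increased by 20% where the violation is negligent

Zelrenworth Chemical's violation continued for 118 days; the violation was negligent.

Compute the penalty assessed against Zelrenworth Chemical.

€993,036

Per-day component: 118 × €5,960 = €703,280
Base plus per-day: €124,250 + €703,280 = €827,530
Enhancement: 20% of €827,530 = €165,506
Enhanced fine: €827,530 + €165,506 = €993,036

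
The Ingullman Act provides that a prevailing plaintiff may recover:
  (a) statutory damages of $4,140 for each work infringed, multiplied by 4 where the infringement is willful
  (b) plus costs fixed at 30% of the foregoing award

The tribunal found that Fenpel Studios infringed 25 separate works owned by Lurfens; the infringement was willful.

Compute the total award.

$538,200

Statutory damages: 25 × $4,140 = $103,500
Multiplied by 4: 4 × $103,500 = $414,000
Costs: 30% of $414,000 = $124,200
Award plus costs: $414,000 + $124,200 = $538,200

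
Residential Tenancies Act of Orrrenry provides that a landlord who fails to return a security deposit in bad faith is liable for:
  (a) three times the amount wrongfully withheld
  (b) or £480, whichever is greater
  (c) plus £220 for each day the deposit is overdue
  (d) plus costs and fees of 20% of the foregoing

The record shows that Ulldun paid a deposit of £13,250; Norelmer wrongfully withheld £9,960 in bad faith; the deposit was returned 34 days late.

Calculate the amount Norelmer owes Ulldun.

Trebled: 3 × £9,960 = £29,880
Minimum £480: £29,880 meets the minimum, no increase.
Late-return penalty: 34 × £220 = £7,480
Damages plus late penalty: £29,880 + £7,480 = £37,360
Costs and fees: 20% of £37,360 = £7,472
Total recovery: £37,360 + £7,472 = £44,832

£44,832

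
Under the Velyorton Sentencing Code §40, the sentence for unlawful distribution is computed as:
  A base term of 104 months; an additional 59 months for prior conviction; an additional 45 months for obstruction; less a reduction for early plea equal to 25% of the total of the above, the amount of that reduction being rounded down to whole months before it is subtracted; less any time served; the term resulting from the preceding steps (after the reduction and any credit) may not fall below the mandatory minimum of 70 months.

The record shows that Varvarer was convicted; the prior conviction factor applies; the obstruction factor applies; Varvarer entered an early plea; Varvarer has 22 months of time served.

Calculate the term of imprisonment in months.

134 months

Prior conviction enhancement: +59 months
Obstruction enhancement: +45 months
Adjusted term: 104 months + 59 months + 45 months = 208 months
Early plea reduction: 25% of 208 months = 52 months (rounded down)
After reduction: 208 − 52 = 156 months
Less time served: 156 months − 22 months = 134 months
Minimum 70 months: 134 months meets the minimum, no increase.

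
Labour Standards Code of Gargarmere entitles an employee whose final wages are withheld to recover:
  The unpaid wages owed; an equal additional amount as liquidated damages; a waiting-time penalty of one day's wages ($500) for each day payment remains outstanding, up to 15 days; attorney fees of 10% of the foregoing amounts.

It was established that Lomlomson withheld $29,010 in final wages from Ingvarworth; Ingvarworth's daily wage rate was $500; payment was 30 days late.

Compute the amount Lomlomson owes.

Liquidated damages (equal amount): $29,010
Penalty days: min(30, 15) = 15
Waiting-time penalty: 15 × $500 = $7,500
Subtotal: $29,010 + $29,010 + $7,500 = $65,520
Attorney fees: 10% of $65,520 = $6,552
Total award: $65,520 + $6,552 = $72,072

$72,072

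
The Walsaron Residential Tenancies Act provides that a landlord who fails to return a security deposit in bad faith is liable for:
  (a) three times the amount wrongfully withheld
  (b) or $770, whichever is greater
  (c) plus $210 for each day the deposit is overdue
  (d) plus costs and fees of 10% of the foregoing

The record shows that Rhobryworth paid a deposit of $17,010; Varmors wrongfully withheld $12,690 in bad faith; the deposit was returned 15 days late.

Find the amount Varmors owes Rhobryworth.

Trebled: 3 × $12,690 = $38,070
Minimum $770: $38,070 meets the minimum, no increase.
Late-return penalty: 15 × $210 = $3,150
Damages plus late penalty: $38,070 + $3,150 = $41,220
Costs and fees: 10% of $41,220 = $4,122
Total recovery: $41,220 + $4,122 = $45,342

$45,342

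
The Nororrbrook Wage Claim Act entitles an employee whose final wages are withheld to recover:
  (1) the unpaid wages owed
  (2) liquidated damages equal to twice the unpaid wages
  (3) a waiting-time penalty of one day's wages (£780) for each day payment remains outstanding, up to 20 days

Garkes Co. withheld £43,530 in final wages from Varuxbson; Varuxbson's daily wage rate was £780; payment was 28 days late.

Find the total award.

Total award: £146,190

Doubled: 2 × £43,530 = £87,060
Penalty days: min(28, 20) = 20
Waiting-time penalty: 20 × £780 = £15,600
Total award: £43,530 + £87,060 + £15,600 = £146,190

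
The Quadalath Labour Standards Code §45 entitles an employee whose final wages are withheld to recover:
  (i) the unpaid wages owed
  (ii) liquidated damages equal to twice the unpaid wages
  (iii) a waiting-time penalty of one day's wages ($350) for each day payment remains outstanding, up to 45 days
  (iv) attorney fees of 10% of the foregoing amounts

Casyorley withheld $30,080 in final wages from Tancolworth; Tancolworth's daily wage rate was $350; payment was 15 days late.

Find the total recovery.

Total award: $105,039

Doubled: 2 × $30,080 = $60,160
Penalty days: min(15, 45) = 15
Waiting-time penalty: 15 × $350 = $5,250
Subtotal: $30,080 + $60,160 + $5,250 = $95,490
Attorney fees: 10% of $95,490 = $9,549
Total award: $95,490 + $9,549 = $105,039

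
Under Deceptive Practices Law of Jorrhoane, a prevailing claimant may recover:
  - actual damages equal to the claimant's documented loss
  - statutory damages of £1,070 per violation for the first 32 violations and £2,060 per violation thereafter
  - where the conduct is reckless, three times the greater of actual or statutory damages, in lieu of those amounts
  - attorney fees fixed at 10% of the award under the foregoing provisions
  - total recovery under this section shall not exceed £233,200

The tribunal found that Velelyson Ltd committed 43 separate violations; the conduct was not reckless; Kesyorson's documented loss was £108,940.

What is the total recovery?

Total recovery: £182,424

First 32 violations: 32 × £1,070 = £34,240
Remaining violations: (43 − 32) × £2,060 = £22,660
Statutory damages: £34,240 + £22,660 = £56,900
Conduct not reckless: the in-lieu enhancement does not apply.
Actual plus statutory damages: £108,940 + £56,900 = £165,840
Attorney fees: 10% of £165,840 = £16,584
Total before cap: £165,840 + £16,584 = £182,424
Cap at £233,200: £182,424 is within the cap, no reduction.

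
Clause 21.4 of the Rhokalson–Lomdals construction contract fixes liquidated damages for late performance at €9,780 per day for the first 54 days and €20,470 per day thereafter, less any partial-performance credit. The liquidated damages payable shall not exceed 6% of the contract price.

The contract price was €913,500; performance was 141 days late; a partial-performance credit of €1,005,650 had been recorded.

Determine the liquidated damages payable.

First 54 days: 54 × €9,780 = €528,120
Remaining days: (141 − 54) × €20,470 = €1,780,890
Accrued per-day damages: €528,120 + €1,780,890 = €2,309,010
Less partial-performance credit: €2,309,010 − €1,005,650 = €1,303,360
Cap: 6% of €913,500 = €54,810
Cap at €54,810: €1,303,360 exceeds the cap → €54,810

€54,810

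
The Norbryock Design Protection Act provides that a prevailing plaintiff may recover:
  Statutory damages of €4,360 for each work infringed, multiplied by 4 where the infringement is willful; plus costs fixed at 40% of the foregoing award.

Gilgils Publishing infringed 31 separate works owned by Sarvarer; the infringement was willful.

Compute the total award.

Statutory damages: 31 × €4,360 = €135,160
Multiplied by 4: 4 × €135,160 = €540,640
Costs: 40% of €540,640 = €216,256
Award plus costs: €540,640 + €216,256 = €756,896

€756,896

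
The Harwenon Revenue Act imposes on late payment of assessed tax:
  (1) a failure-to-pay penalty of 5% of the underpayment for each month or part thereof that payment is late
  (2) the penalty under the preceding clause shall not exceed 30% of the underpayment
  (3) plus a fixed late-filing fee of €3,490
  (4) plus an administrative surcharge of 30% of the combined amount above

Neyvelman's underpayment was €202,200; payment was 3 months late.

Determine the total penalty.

Accrued rate: 5% × 3 = 15%, capped at 30% → 15%
Failure-to-pay penalty: 15% of €202,200 = €30,330
Penalty before surcharge: €30,330 + €3,490 = €33,820
Administrative surcharge: 30% of €33,820 = €10,146
Total penalty: €33,820 + €10,146 = €43,966

€43,966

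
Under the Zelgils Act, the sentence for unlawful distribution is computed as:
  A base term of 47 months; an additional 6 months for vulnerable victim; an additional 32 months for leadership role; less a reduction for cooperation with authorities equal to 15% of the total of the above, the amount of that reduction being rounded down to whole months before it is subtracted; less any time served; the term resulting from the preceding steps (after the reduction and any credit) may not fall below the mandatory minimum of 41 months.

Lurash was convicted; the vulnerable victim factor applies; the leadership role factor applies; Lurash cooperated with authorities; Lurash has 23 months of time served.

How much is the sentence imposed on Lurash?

Vulnerable victim enhancement: +6 months
Leadership role enhancement: +32 months
Adjusted term: 47 months + 6 months + 32 months = 85 months
Cooperation with authorities reduction: 15% of 85 months = 12 months (rounded down)
After reduction: 85 − 12 = 73 months
Less time served: 73 months − 23 months = 50 months
Minimum 41 months: 50 months meets the minimum, no increase.

50 months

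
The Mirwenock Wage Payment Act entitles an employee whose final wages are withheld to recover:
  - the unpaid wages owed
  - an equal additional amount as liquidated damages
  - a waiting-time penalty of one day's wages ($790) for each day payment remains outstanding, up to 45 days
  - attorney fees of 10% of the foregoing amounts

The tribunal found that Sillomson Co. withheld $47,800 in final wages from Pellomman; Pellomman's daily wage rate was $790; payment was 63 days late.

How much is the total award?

Liquidated damages (equal amount): $47,800
Penalty days: min(63, 45) = 45
Waiting-time penalty: 45 × $790 = $35,550
Subtotal: $47,800 + $47,800 + $35,550 = $131,150
Attorney fees: 10% of $131,150 = $13,115
Total award: $131,150 + $13,115 = $144,265

$144,265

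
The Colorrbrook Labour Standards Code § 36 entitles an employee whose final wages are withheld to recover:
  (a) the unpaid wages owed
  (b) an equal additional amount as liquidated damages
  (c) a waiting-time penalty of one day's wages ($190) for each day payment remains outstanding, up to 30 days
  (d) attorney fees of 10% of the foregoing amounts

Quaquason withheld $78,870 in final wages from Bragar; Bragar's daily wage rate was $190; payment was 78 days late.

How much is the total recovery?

$179,784

Liquidated damages (equal amount): $78,870
Penalty days: min(78, 30) = 30
Waiting-time penalty: 30 × $190 = $5,700
Subtotal: $78,870 + $78,870 + $5,700 = $163,440
Attorney fees: 10% of $163,440 = $16,344
Total award: $163,440 + $16,344 = $179,784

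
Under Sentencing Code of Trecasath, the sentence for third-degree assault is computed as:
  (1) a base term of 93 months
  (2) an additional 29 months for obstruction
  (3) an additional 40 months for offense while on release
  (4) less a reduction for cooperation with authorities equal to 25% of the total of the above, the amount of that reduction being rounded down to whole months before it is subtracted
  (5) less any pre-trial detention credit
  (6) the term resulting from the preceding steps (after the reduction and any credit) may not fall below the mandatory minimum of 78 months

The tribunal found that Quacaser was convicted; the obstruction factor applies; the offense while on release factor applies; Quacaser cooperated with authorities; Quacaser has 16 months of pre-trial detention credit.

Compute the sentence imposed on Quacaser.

Obstruction enhancement: +29 months
Offense while on release enhancement: +40 months
Adjusted term: 93 months + 29 months + 40 months = 162 months
Cooperation with authorities reduction: 25% of 162 months = 40 months (rounded down)
After reduction: 162 − 40 = 122 months
Less pre-trial detention credit: 122 months − 16 months = 106 months
Minimum 78 months: 106 months meets the minimum, no increase.

106 months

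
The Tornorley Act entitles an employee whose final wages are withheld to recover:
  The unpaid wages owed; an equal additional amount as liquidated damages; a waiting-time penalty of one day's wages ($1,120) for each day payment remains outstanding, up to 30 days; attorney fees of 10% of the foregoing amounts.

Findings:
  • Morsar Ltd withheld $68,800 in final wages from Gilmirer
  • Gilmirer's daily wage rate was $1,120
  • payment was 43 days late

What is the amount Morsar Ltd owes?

Liquidated damages (equal amount): $68,800
Penalty days: min(43, 30) = 30
Waiting-time penalty: 30 × $1,120 = $33,600
Subtotal: $68,800 + $68,800 + $33,600 = $171,200
Attorney fees: 10% of $171,200 = $17,120
Total award: $171,200 + $17,120 = $188,320

$188,320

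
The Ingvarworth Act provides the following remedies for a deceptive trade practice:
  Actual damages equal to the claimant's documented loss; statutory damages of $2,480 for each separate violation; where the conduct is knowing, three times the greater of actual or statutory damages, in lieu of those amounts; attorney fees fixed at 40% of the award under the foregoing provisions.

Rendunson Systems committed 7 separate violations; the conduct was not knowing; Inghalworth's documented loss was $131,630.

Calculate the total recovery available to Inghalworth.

Statutory damages: 7 × $2,480 = $17,360
Conduct not knowing: the in-lieu enhancement does not apply.
Actual plus statutory damages: $131,630 + $17,360 = $148,990
Attorney fees: 40% of $148,990 = $59,596
Total recovery: $148,990 + $59,596 = $208,586

$208,586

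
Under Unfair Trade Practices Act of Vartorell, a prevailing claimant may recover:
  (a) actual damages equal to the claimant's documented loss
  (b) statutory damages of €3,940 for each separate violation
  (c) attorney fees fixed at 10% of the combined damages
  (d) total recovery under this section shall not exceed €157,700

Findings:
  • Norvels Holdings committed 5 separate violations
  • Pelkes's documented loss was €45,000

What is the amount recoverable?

€71,170

Statutory damages: 5 × €3,940 = €19,700
Combined damages: €45,000 + €19,700 = €64,700
Attorney fees: 10% of €64,700 = €6,470
Total before cap: €64,700 + €6,470 = €71,170
Cap at €157,700: €71,170 is within the cap, no reduction.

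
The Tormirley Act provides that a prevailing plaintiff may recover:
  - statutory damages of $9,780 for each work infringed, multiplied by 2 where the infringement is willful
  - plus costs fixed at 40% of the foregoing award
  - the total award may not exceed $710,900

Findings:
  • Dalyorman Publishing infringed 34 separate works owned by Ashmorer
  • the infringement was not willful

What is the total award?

$465,528

Statutory damages: 34 × $9,780 = $332,520
Infringement not willful: no ×2 enhancement.
Costs: 40% of $332,520 = $133,008
Award plus costs: $332,520 + $133,008 = $465,528
Cap at $710,900: $465,528 is within the cap, no reduction.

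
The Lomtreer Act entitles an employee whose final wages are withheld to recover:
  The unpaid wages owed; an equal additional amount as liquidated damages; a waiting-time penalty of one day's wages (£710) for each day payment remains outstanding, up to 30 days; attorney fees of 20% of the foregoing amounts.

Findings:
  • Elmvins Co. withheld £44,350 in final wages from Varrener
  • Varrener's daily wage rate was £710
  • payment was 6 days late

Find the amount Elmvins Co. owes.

£111,552

Liquidated damages (equal amount): £44,350
Penalty days: min(6, 30) = 6
Waiting-time penalty: 6 × £710 = £4,260
Subtotal: £44,350 + £44,350 + £4,260 = £92,960
Attorney fees: 20% of £92,960 = £18,592
Total award: £92,960 + £18,592 = £111,552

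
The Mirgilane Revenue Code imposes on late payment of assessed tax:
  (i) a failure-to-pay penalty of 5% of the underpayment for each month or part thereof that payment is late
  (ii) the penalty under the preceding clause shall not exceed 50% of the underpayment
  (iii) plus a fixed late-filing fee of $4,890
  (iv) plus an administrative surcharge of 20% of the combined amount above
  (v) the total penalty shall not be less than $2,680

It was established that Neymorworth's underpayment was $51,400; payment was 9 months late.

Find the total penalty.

Accrued rate: 5% × 9 = 45%, capped at 50% → 45%
Failure-to-pay penalty: 45% of $51,400 = $23,130
Penalty before surcharge: $23,130 + $4,890 = $28,020
Administrative surcharge: 20% of $28,020 = $5,604
Total penalty: $28,020 + $5,604 = $33,624
Minimum $2,680: $33,624 meets the minimum, no increase.

Penalty: $33,624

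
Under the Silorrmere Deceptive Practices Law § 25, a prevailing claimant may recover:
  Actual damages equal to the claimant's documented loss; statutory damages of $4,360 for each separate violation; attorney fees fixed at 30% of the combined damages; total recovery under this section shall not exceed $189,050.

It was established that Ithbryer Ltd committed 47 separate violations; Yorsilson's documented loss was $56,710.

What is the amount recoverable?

Statutory damages: 47 × $4,360 = $204,920
Combined damages: $56,710 + $204,920 = $261,630
Attorney fees: 30% of $261,630 = $78,489
Total before cap: $261,630 + $78,489 = $340,119
Cap at $189,050: $340,119 exceeds the cap → $189,050

Total recovery: $189,050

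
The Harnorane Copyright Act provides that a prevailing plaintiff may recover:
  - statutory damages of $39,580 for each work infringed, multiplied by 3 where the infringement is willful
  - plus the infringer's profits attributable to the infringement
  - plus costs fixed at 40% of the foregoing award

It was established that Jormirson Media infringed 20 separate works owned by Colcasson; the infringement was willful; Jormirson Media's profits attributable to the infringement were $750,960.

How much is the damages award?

Statutory damages: 20 × $39,580 = $791,600
Trebled: 3 × $791,600 = $2,374,800
Combined award: $2,374,800 + $750,960 = $3,125,760
Costs: 40% of $3,125,760 = $1,250,304
Award plus costs: $3,125,760 + $1,250,304 = $4,376,064

Award: $4,376,064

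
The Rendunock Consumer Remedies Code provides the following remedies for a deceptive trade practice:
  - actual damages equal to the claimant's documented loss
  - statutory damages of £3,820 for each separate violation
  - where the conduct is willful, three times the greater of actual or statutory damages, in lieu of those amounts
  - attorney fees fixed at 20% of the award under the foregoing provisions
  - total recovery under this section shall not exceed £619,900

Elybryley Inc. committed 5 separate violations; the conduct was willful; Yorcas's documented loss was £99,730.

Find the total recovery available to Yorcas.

£359,028

Statutory damages: 5 × £3,820 = £19,100
Greater of actual damages (£99,730) or statutory damages (£19,100): £99,730
Trebled: 3 × £99,730 = £299,190
Attorney fees: 20% of £299,190 = £59,838
Total before cap: £299,190 + £59,838 = £359,028
Cap at £619,900: £359,028 is within the cap, no reduction.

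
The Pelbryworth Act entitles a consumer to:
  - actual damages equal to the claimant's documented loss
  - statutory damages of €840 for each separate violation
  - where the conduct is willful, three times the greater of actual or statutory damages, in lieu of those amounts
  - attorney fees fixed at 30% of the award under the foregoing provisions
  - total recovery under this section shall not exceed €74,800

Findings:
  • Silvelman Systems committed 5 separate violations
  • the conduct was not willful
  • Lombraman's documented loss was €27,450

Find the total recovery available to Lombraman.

Total recovery: €41,145

Statutory damages: 5 × €840 = €4,200
Conduct not willful: the in-lieu enhancement does not apply.
Actual plus statutory damages: €27,450 + €4,200 = €31,650
Attorney fees: 30% of €31,650 = €9,495
Total before cap: €31,650 + €9,495 = €41,145
Cap at €74,800: €41,145 is within the cap, no reduction.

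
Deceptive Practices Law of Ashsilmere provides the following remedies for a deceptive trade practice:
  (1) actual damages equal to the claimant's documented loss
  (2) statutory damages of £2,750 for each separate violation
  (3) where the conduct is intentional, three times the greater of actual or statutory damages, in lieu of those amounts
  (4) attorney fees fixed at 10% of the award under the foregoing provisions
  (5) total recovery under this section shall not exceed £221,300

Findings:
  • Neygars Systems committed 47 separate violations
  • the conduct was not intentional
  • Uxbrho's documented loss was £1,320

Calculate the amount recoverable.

Statutory damages: 47 × £2,750 = £129,250
Conduct not intentional: the in-lieu enhancement does not apply.
Actual plus statutory damages: £1,320 + £129,250 = £130,570
Attorney fees: 10% of £130,570 = £13,057
Total before cap: £130,570 + £13,057 = £143,627
Cap at £221,300: £143,627 is within the cap, no reduction.

£143,627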